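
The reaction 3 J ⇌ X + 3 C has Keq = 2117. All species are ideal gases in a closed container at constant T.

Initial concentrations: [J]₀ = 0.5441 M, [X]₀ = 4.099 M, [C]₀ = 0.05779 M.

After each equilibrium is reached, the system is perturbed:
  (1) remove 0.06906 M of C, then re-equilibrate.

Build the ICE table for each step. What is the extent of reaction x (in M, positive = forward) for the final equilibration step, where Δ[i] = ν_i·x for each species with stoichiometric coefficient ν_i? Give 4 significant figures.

x = 0.002577 M

Q₀ = 0.004911 vs Keq = 2117 ⇒ Q<K, forward
Step 1:
                    J           X           C
  init         0.5441       4.099     0.05779
  Δ           -0.4766      0.1589      0.4766
  eq          0.06746       4.258      0.5344
  solve Keq expr → x = 0.1589; check Q = 2117
Then remove 0.06906 M of C.
Step 2:
                    J           X           C
  init        0.06746       4.258      0.4654
  Δ          -0.00773    0.002577     0.00773
  eq          0.05973        4.26      0.4731
  solve Keq expr → x = 0.002577; check Q = 2117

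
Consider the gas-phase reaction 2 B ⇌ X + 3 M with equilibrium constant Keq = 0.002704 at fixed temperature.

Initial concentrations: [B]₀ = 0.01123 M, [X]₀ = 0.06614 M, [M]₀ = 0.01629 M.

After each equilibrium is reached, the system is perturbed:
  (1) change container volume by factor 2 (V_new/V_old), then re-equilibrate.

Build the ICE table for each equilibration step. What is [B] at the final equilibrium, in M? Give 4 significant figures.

Q₀ = 0.002267 vs Keq = 0.002704 ⇒ Q<K, forward
Step 1:
                  B         X         M
  Initial   0.01123   0.06614   0.01629
  Change  -3.8293e-04 1.9146e-04 5.7439e-04
  Equil     0.01085   0.06633   0.01686
  solve Keq expr → x = 1.9146e-04; check Q = 0.002704
Then change container volume by factor 2 (V_new/V_old).
Step 2:
                  B         X         M
  Initial  0.005424   0.03317  0.008432
  Change  -0.001507 7.5363e-04  0.002261
  Equil    0.003916   0.03392   0.01069
  solve Keq expr → x = 7.5363e-04; check Q = 0.002704

[B]_eq = 0.003916 M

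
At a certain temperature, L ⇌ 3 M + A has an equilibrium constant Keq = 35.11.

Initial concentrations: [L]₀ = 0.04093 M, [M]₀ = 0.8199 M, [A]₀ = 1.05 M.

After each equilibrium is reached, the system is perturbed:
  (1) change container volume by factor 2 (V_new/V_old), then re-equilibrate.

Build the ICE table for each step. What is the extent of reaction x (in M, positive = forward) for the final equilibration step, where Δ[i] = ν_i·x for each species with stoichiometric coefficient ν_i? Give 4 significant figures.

Q₀ = 14.14 vs Keq = 35.11 ⇒ Q<K, forward
Step 1:
                    L           M           A
  I           0.04093      0.8199        1.05
  C          -0.02014     0.06041     0.02014
  E           0.02079      0.8803        1.07
  solve Keq expr → x = 0.02014; check Q = 35.11
Then change container volume by factor 2 (V_new/V_old).
Step 2:
                    L           M           A
  I            0.0104      0.4402      0.5351
  C         -0.008823     0.02647    0.008823
  E          0.001574      0.4666      0.5439
  solve Keq expr → x = 0.008823; check Q = 35.11

x = 0.008823 M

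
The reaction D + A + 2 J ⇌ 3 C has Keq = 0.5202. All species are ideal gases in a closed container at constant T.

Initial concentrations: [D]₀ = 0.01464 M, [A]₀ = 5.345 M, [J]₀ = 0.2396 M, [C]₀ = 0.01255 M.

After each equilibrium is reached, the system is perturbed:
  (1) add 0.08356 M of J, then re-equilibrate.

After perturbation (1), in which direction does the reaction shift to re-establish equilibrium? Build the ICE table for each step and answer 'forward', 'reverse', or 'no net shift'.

Direction: forward

Q₀ = 4.4002e-04 vs Keq = 0.5202 ⇒ Q<K, forward
Step 1:
                  D         A         J         C
  Initial   0.01464     5.345    0.2396   0.01255
  Change   -0.01346  -0.01346  -0.02692   0.04038
  Equil    0.001182     5.332    0.2127   0.05293
  solve Keq expr → x = 0.01346; check Q = 0.5202
Then add 0.08356 M of J.
Step 2:
                  D         A         J         C
  Initial  0.001182     5.332    0.2962   0.05293
  Change  -5.1320e-04 -5.1320e-04 -0.001026   0.00154
  Equil   6.6847e-04     5.331    0.2952   0.05446
  solve Keq expr → x = 5.1320e-04; check Q = 0.5202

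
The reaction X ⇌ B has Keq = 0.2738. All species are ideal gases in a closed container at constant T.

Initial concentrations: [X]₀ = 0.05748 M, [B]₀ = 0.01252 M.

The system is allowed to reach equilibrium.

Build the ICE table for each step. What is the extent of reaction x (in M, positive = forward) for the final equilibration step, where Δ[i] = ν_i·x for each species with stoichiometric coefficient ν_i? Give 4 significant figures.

x = 0.002526 M

Q₀ = 0.2178 vs Keq = 0.2738 ⇒ Q<K, forward
Step 1:
                    X           B
  I           0.05748     0.01252
  C         -0.002526    0.002526
  E           0.05495     0.01505
  solve Keq expr → x = 0.002526; check Q = 0.2738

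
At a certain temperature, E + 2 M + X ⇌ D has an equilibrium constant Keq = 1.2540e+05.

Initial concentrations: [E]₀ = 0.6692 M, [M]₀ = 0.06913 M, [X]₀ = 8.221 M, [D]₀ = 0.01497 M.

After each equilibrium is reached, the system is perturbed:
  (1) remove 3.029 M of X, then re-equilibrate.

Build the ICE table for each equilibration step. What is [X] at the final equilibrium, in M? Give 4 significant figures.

Q₀ = 0.5694 vs Keq = 1.2540e+05 ⇒ Q<K, forward
Step 1:
                   E          M          X          D
  init        0.6692    0.06913      8.221    0.01497
  Δ         -0.03443   -0.06885   -0.03443    0.03443
  eq          0.6348 2.7532e-04      8.187     0.0494
  solve Keq expr → x = 0.03443; check Q = 1.2540e+05
Then remove 3.029 M of X.
Step 2:
                   E          M          X          D
  init        0.6348 2.7532e-04      5.158     0.0494
  Δ       3.5707e-05 7.1414e-05 3.5707e-05 -3.5707e-05
  eq          0.6348 3.4674e-04      5.158    0.04936
  solve Keq expr → x = -3.5707e-05; check Q = 1.2540e+05

[X]_eq = 5.158 M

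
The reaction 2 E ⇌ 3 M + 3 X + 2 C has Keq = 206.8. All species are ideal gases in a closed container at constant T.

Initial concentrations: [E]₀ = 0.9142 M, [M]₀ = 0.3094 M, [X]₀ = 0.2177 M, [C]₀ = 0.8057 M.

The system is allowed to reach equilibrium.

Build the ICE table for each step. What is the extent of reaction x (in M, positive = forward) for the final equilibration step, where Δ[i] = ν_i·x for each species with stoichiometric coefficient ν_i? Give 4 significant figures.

x = 0.3442 M

Q₀ = 2.3736e-04 vs Keq = 206.8 ⇒ Q<K, forward
Step 1:
                  E         M         X         C
  init       0.9142    0.3094    0.2177    0.8057
  Δ         -0.6884     1.033     1.033    0.6884
  eq         0.2258     1.342      1.25     1.494
  solve Keq expr → x = 0.3442; check Q = 206.8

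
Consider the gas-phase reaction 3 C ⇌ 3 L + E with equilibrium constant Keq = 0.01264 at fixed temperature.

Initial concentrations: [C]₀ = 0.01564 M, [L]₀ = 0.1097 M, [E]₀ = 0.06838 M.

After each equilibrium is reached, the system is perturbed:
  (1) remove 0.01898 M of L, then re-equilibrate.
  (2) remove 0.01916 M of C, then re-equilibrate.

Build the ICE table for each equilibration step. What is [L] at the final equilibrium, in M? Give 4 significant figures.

Q₀ = 23.6 vs Keq = 0.01264 ⇒ Q>K, reverse
Step 1:
                   C          L          E
  Initial    0.01564     0.1097    0.06838
  Change     0.06077   -0.06077   -0.02026
  Equil      0.07641    0.04893    0.04812
  solve Keq expr → x = -0.02026; check Q = 0.01264
Then remove 0.01898 M of L.
Step 2:
                   C          L          E
  Initial    0.07641    0.02995    0.04812
  Change    -0.01095    0.01095   0.003652
  Equil      0.06545    0.04091    0.05178
  solve Keq expr → x = 0.003652; check Q = 0.01264
Then remove 0.01916 M of C.
Step 3:
                   C          L          E
  Initial    0.04629    0.04091    0.05178
  Change    0.007049  -0.007049   -0.00235
  Equil      0.05334    0.03386    0.04943
  solve Keq expr → x = -0.00235; check Q = 0.01264

[L]_eq = 0.03386 M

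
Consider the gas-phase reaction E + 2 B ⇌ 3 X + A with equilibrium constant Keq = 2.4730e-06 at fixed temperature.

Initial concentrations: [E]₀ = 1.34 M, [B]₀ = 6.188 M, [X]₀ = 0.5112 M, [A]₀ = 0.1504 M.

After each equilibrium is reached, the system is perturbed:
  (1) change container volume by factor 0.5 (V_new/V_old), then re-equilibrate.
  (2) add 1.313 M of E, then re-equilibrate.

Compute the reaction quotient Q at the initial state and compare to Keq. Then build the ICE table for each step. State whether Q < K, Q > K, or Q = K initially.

Q₀ = 3.9158e-04 vs Keq = 2.4730e-06 ⇒ Q>K, reverse
Step 1:
                    E           B           X           A
  Initial        1.34       6.188      0.5112      0.1504
  Change       0.1161      0.2322     -0.3483     -0.1161
  Equil         1.456        6.42      0.1629     0.03431
  solve Keq expr → x = -0.1161; check Q = 2.4730e-06
Then change container volume by factor 0.5 (V_new/V_old).
Step 2:
                    E           B           X           A
  Initial       2.912       12.84      0.3259     0.06862
  Change      0.01482     0.02964    -0.04447    -0.01482
  Equil         2.927       12.87      0.2814      0.0538
  solve Keq expr → x = -0.01482; check Q = 2.4730e-06
Then add 1.313 M of E.
Step 3:
                    E           B           X           A
  Initial        4.24       12.87      0.2814      0.0538
  Change    -0.007612    -0.01522     0.02284    0.007612
  Equil         4.232       12.85      0.3042     0.06141
  solve Keq expr → x = 0.007612; check Q = 2.4730e-06

Q₀ = 3.9158e-04; Q > K (proceeds reverse)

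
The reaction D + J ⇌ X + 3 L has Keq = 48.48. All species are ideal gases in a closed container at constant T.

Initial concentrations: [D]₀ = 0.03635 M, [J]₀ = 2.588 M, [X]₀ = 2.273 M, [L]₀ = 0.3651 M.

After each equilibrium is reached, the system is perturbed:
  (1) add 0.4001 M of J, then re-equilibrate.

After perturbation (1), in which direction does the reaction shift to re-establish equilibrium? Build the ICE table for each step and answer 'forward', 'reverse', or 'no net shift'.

Direction: forward

Q₀ = 1.176 vs Keq = 48.48 ⇒ Q<K, forward
Step 1:
                    D           J           X           L
  Initial     0.03635       2.588       2.273      0.3651
  Change     -0.03443    -0.03443     0.03443      0.1033
  Equil      0.001915       2.554       2.307      0.4684
  solve Keq expr → x = 0.03443; check Q = 48.48
Then add 0.4001 M of J.
Step 2:
                    D           J           X           L
  Initial    0.001915       2.954       2.307      0.4684
  Change  -2.5114e-04 -2.5114e-04  2.5114e-04  7.5343e-04
  Equil      0.001664       2.953       2.308      0.4692
  solve Keq expr → x = 2.5114e-04; check Q = 48.48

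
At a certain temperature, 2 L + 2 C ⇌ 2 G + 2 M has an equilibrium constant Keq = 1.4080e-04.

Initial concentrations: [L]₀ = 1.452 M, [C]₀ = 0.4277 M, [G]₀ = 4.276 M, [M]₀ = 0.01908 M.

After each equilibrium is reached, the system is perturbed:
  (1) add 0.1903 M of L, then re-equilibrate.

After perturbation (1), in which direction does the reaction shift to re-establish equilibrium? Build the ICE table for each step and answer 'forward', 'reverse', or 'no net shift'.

Q₀ = 0.01726 vs Keq = 1.4080e-04 ⇒ Q>K, reverse
Step 1:
                  L         C         G         M
  I           1.452    0.4277     4.276   0.01908
  C         0.01726   0.01726  -0.01726  -0.01726
  E           1.469     0.445     4.259  0.001822
  solve Keq expr → x = -0.008629; check Q = 1.4080e-04
Then add 0.1903 M of L.
Step 2:
                  L         C         G         M
  I            1.66     0.445     4.259  0.001822
  C       -2.3444e-04 -2.3444e-04 2.3444e-04 2.3444e-04
  E           1.659    0.4447     4.259  0.002056
  solve Keq expr → x = 1.1722e-04; check Q = 1.4080e-04

Direction: forward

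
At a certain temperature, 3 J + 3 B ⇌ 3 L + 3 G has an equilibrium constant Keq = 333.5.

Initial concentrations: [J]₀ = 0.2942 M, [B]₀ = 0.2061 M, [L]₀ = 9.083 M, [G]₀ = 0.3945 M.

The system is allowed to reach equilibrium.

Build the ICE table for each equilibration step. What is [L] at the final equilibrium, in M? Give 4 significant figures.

[L]_eq = 8.861 M

Q₀ = 2.0638e+05 vs Keq = 333.5 ⇒ Q>K, reverse
Step 1:
                  J         B         L         G
  Initial    0.2942    0.2061     9.083    0.3945
  Change     0.2217    0.2217   -0.2217   -0.2217
  Equil      0.5159    0.4278     8.861    0.1728
  solve Keq expr → x = -0.07392; check Q = 333.5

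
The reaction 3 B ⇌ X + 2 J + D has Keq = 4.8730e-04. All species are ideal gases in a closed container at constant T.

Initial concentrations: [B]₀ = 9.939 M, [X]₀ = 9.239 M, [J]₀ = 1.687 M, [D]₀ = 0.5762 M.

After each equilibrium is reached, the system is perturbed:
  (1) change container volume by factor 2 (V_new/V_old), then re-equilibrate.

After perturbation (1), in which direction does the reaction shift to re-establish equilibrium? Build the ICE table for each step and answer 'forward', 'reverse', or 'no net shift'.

Direction: forward

Q₀ = 0.01543 vs Keq = 4.8730e-04 ⇒ Q>K, reverse
Step 1:
                  B         X         J         D
  Initial     9.939     9.239     1.687    0.5762
  Change      1.346   -0.4485   -0.8971   -0.4485
  Equil       11.28      8.79    0.7899    0.1277
  solve Keq expr → x = -0.4485; check Q = 4.8730e-04
Then change container volume by factor 2 (V_new/V_old).
Step 2:
                  B         X         J         D
  Initial     5.642     4.395     0.395   0.06383
  Change    -0.0858    0.0286    0.0572    0.0286
  Equil       5.557     4.424    0.4522   0.09243
  solve Keq expr → x = 0.0286; check Q = 4.8730e-04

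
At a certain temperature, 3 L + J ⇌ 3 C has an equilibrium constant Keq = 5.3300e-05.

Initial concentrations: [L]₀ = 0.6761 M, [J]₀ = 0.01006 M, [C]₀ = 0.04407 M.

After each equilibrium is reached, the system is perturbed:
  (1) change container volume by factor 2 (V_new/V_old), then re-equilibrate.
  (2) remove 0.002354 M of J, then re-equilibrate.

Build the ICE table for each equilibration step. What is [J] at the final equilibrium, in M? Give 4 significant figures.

[J]_eq = 0.009086 M

Q₀ = 0.02753 vs Keq = 5.3300e-05 ⇒ Q>K, reverse
Step 1:
                    L           J           C
  Initial      0.6761     0.01006     0.04407
  Change      0.03653     0.01218    -0.03653
  Equil        0.7126     0.02224    0.007542
  solve Keq expr → x = -0.01218; check Q = 5.3300e-05
Then change container volume by factor 2 (V_new/V_old).
Step 2:
                    L           J           C
  Initial      0.3563     0.01112    0.003771
  Change   7.4932e-04  2.4977e-04 -7.4932e-04
  Equil        0.3571     0.01137    0.003021
  solve Keq expr → x = -2.4977e-04; check Q = 5.3300e-05
Then remove 0.002354 M of J.
Step 3:
                    L           J           C
  Initial      0.3571    0.009014    0.003021
  Change   2.1576e-04  7.1921e-05 -2.1576e-04
  Equil        0.3573    0.009086    0.002806
  solve Keq expr → x = -7.1921e-05; check Q = 5.3300e-05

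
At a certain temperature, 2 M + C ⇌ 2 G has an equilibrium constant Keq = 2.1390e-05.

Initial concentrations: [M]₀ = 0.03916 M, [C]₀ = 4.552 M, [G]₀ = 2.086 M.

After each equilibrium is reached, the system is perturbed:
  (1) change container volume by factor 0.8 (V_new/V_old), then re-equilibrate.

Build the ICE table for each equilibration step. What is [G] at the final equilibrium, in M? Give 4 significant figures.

[G]_eq = 0.03206 M

Q₀ = 623.4 vs Keq = 2.1390e-05 ⇒ Q>K, reverse
Step 1:
                  M         C         G
  Initial   0.03916     4.552     2.086
  Change      2.063     1.032    -2.063
  Equil       2.102     5.584   0.02297
  solve Keq expr → x = -1.032; check Q = 2.1390e-05
Then change container volume by factor 0.8 (V_new/V_old).
Step 2:
                  M         C         G
  Initial     2.628     6.979   0.02872
  Change  -0.003345 -0.001672  0.003345
  Equil       2.624     6.978   0.03206
  solve Keq expr → x = 0.001672; check Q = 2.1390e-05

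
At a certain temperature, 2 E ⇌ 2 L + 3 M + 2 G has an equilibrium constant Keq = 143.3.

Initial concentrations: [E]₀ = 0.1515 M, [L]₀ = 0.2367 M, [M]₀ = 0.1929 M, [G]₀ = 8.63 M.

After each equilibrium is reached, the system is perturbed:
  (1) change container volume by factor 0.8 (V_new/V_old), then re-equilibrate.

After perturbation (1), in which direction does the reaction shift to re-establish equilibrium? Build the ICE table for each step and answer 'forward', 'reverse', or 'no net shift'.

Q₀ = 1.305 vs Keq = 143.3 ⇒ Q<K, forward
Step 1:
                  E         L         M         G
  Initial    0.1515    0.2367    0.1929      8.63
  Change    -0.1015    0.1015    0.1522    0.1015
  Equil     0.05001    0.3382    0.3451     8.731
  solve Keq expr → x = 0.05074; check Q = 143.3
Then change container volume by factor 0.8 (V_new/V_old).
Step 2:
                  E         L         M         G
  Initial   0.06252    0.4227    0.4314     10.91
  Change    0.02611  -0.02611  -0.03916  -0.02611
  Equil     0.08863    0.3966    0.3922     10.89
  solve Keq expr → x = -0.01305; check Q = 143.3

Direction: reverse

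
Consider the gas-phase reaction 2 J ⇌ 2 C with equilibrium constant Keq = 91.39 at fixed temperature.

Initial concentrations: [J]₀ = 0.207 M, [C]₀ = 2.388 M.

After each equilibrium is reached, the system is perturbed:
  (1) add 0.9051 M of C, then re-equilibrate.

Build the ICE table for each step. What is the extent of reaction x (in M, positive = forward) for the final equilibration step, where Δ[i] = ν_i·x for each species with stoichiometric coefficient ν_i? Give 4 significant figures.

Q₀ = 133.1 vs Keq = 91.39 ⇒ Q>K, reverse
Step 1:
                    J           C
  init          0.207       2.388
  Δ           0.03874    -0.03874
  eq           0.2457       2.349
  solve Keq expr → x = -0.01937; check Q = 91.39
Then add 0.9051 M of C.
Step 2:
                    J           C
  init         0.2457       3.254
  Δ           0.08571    -0.08571
  eq           0.3315       3.169
  solve Keq expr → x = -0.04286; check Q = 91.39

x = -0.04286 M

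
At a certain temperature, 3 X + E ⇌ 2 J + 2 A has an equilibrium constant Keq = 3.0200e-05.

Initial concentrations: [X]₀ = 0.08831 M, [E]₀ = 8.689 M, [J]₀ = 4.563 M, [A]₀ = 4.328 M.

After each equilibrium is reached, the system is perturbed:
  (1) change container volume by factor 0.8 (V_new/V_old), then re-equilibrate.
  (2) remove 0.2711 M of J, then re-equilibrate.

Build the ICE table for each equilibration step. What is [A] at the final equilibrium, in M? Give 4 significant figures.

[A]_eq = 0.617 M

Q₀ = 6.5174e+04 vs Keq = 3.0200e-05 ⇒ Q>K, reverse
Step 1:
                  X         E         J         A
  I         0.08831     8.689     4.563     4.328
  C           5.881      1.96    -3.921    -3.921
  E           5.969     10.65    0.6423    0.4073
  solve Keq expr → x = -1.96; check Q = 3.0200e-05
Then change container volume by factor 0.8 (V_new/V_old).
Step 2:
                  X         E         J         A
  I           7.462     13.31    0.8028    0.5091
  C               0         0         0         0
  E           7.462     13.31    0.8028    0.5091
  solve Keq expr → x = 0; check Q = 3.0200e-05
Then remove 0.2711 M of J.
Step 3:
                  X         E         J         A
  I           7.462     13.31    0.5317    0.5091
  C         -0.1619  -0.05396    0.1079    0.1079
  E             7.3     13.26    0.6396     0.617
  solve Keq expr → x = 0.05396; check Q = 3.0200e-05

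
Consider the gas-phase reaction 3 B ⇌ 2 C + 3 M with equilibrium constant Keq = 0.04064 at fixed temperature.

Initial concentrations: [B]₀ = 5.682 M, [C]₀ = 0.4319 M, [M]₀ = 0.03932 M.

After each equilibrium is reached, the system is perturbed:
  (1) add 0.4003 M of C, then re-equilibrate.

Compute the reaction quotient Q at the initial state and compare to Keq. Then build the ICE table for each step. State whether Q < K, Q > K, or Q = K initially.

Q₀ = 6.1816e-08 vs Keq = 0.04064 ⇒ Q<K, forward
Step 1:
                    B           C           M
  Initial       5.682      0.4319     0.03932
  Change       -1.258      0.8384       1.258
  Equil         4.424        1.27       1.297
  solve Keq expr → x = 0.4192; check Q = 0.04064
Then add 0.4003 M of C.
Step 2:
                    B           C           M
  Initial       4.424       1.671       1.297
  Change       0.1392     -0.0928     -0.1392
  Equil         4.564       1.578       1.158
  solve Keq expr → x = -0.0464; check Q = 0.04064

Q₀ = 6.1816e-08; Q < K (proceeds forward)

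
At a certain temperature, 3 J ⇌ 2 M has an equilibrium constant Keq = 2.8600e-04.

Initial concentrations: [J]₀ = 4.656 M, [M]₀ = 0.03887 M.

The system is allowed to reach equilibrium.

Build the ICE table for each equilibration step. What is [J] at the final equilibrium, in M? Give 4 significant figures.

[J]_eq = 4.474 M

Q₀ = 1.4969e-05 vs Keq = 2.8600e-04 ⇒ Q<K, forward
Step 1:
                    J           M
  init          4.656     0.03887
  Δ           -0.1818      0.1212
  eq            4.474      0.1601
  solve Keq expr → x = 0.06059; check Q = 2.8600e-04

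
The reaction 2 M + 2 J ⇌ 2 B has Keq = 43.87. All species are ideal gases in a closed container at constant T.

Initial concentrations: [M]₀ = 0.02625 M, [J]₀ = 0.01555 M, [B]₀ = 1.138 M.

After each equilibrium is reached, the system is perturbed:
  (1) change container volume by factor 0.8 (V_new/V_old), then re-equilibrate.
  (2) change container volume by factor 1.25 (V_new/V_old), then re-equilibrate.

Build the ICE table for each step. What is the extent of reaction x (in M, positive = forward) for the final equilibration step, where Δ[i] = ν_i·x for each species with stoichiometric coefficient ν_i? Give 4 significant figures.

Q₀ = 7.7726e+06 vs Keq = 43.87 ⇒ Q>K, reverse
Step 1:
                  M         J         B
  Initial   0.02625   0.01555     1.138
  Change     0.3287    0.3287   -0.3287
  Equil      0.3549    0.3442    0.8093
  solve Keq expr → x = -0.1643; check Q = 43.87
Then change container volume by factor 0.8 (V_new/V_old).
Step 2:
                  M         J         B
  Initial    0.4437    0.4303     1.012
  Change   -0.03872  -0.03872   0.03872
  Equil       0.405    0.3916      1.05
  solve Keq expr → x = 0.01936; check Q = 43.87
Then change container volume by factor 1.25 (V_new/V_old).
Step 3:
                  M         J         B
  Initial     0.324    0.3133    0.8403
  Change    0.03097   0.03097  -0.03097
  Equil      0.3549    0.3442    0.8093
  solve Keq expr → x = -0.01549; check Q = 43.87

x = -0.01549 M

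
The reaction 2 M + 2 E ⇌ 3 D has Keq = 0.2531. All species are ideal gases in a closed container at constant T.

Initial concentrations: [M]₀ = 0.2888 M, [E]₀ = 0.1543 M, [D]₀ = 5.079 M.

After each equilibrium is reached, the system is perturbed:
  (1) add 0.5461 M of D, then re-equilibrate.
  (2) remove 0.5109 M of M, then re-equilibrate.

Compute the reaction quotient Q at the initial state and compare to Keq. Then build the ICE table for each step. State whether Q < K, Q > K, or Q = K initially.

Q₀ = 6.5979e+04 vs Keq = 0.2531 ⇒ Q>K, reverse
Step 1:
                  M         E         D
  I          0.2888    0.1543     5.079
  C           2.095     2.095    -3.142
  E           2.383     2.249     1.937
  solve Keq expr → x = -1.047; check Q = 0.2531
Then add 0.5461 M of D.
Step 2:
                  M         E         D
  I           2.383     2.249     2.483
  C          0.2074    0.2074   -0.3112
  E           2.591     2.456     2.172
  solve Keq expr → x = -0.1037; check Q = 0.2531
Then remove 0.5109 M of M.
Step 3:
                  M         E         D
  I            2.08     2.456     2.172
  C          0.1129    0.1129   -0.1694
  E           2.193     2.569     2.003
  solve Keq expr → x = -0.05647; check Q = 0.2531

Q₀ = 6.5979e+04; Q > K (proceeds reverse)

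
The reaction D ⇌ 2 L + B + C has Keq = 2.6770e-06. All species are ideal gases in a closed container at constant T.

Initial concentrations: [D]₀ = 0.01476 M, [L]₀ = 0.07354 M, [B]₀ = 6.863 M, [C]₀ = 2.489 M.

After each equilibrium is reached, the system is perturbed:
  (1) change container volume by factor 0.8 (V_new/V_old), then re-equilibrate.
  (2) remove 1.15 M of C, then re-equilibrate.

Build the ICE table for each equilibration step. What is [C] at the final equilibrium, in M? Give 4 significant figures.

[C]_eq = 1.915 M

Q₀ = 6.259 vs Keq = 2.6770e-06 ⇒ Q>K, reverse
Step 1:
                  D         L         B         C
  I         0.01476   0.07354     6.863     2.489
  C         0.03672  -0.07345  -0.03672  -0.03672
  E         0.05148 9.0737e-05     6.826     2.452
  solve Keq expr → x = -0.03672; check Q = 2.6770e-06
Then change container volume by factor 0.8 (V_new/V_old).
Step 2:
                  D         L         B         C
  I         0.06436 1.1342e-04     8.533     3.065
  C       1.6127e-05 -3.2253e-05 -1.6127e-05 -1.6127e-05
  E         0.06437 8.1168e-05     8.533     3.065
  solve Keq expr → x = -1.6127e-05; check Q = 2.6770e-06
Then remove 1.15 M of C.
Step 3:
                  D         L         B         C
  I         0.06437 8.1168e-05     8.533     1.915
  C       -1.0753e-05 2.1507e-05 1.0753e-05 1.0753e-05
  E         0.06436 1.0268e-04     8.533     1.915
  solve Keq expr → x = 1.0753e-05; check Q = 2.6770e-06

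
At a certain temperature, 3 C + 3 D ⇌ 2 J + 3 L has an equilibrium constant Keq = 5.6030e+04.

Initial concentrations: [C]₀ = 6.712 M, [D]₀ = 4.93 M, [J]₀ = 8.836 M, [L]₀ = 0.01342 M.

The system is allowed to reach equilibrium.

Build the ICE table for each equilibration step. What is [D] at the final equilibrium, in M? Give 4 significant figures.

Q₀ = 5.2080e-09 vs Keq = 5.6030e+04 ⇒ Q<K, forward
Step 1:
                  C         D         J         L
  init        6.712      4.93     8.836   0.01342
  Δ          -4.627    -4.627     3.084     4.627
  eq          2.085    0.3034     11.92      4.64
  solve Keq expr → x = 1.542; check Q = 5.6030e+04

[D]_eq = 0.3034 M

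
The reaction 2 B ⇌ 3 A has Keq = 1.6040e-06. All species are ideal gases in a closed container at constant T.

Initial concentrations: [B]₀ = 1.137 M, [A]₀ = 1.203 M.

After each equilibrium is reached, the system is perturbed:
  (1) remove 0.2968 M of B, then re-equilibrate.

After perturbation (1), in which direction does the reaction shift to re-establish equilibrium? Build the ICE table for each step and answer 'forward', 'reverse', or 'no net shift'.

Q₀ = 1.347 vs Keq = 1.6040e-06 ⇒ Q>K, reverse
Step 1:
                  B         A
  Initial     1.137     1.203
  Change     0.7899    -1.185
  Equil       1.927   0.01813
  solve Keq expr → x = -0.395; check Q = 1.6040e-06
Then remove 0.2968 M of B.
Step 2:
                  B         A
  Initial      1.63   0.01813
  Change    0.00127 -0.001904
  Equil       1.631   0.01622
  solve Keq expr → x = -6.3476e-04; check Q = 1.6040e-06

Direction: reverse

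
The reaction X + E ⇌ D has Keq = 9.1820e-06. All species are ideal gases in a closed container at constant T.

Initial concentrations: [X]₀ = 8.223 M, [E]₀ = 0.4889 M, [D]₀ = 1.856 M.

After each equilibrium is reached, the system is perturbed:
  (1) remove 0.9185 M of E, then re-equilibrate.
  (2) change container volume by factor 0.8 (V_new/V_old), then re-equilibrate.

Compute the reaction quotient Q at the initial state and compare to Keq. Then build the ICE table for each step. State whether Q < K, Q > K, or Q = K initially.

Q₀ = 0.4617 vs Keq = 9.1820e-06 ⇒ Q>K, reverse
Step 1:
                   X          E          D
  init         8.223     0.4889      1.856
  Δ            1.856      1.856     -1.856
  eq           10.08      2.345 2.1698e-04
  solve Keq expr → x = -1.856; check Q = 9.1820e-06
Then remove 0.9185 M of E.
Step 2:
                   X          E          D
  init         10.08      1.426 2.1698e-04
  Δ       8.4992e-05 8.4992e-05 -8.4992e-05
  eq           10.08      1.426 1.3199e-04
  solve Keq expr → x = -8.4992e-05; check Q = 9.1820e-06
Then change container volume by factor 0.8 (V_new/V_old).
Step 3:
                   X          E          D
  init          12.6      1.783 1.6499e-04
  Δ       -4.1242e-05 -4.1242e-05 4.1242e-05
  eq            12.6      1.783 2.0623e-04
  solve Keq expr → x = 4.1242e-05; check Q = 9.1820e-06

Q₀ = 0.4617; Q > K (proceeds reverse)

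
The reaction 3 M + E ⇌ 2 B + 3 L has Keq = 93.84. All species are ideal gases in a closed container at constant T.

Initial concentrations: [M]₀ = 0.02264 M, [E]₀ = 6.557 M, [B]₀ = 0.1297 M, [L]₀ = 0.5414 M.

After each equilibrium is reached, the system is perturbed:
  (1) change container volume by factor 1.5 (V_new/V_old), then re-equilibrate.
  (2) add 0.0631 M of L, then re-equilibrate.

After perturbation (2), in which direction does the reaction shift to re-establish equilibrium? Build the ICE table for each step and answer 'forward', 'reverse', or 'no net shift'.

Direction: reverse

Q₀ = 35.08 vs Keq = 93.84 ⇒ Q<K, forward
Step 1:
                    M           E           B           L
  I           0.02264       6.557      0.1297      0.5414
  C         -0.005826   -0.001942    0.003884    0.005826
  E           0.01681       6.555      0.1336      0.5472
  solve Keq expr → x = 0.001942; check Q = 93.84
Then change container volume by factor 1.5 (V_new/V_old).
Step 2:
                    M           E           B           L
  I           0.01121        4.37     0.08906      0.3648
  C         -0.001317 -4.3898e-04  8.7796e-04    0.001317
  E          0.009893        4.37     0.08993      0.3661
  solve Keq expr → x = 4.3898e-04; check Q = 93.84
Then add 0.0631 M of L.
Step 3:
                    M           E           B           L
  I          0.009893        4.37     0.08993      0.4292
  C          0.001572  5.2401e-04   -0.001048   -0.001572
  E           0.01146        4.37     0.08889      0.4277
  solve Keq expr → x = -5.2401e-04; check Q = 93.84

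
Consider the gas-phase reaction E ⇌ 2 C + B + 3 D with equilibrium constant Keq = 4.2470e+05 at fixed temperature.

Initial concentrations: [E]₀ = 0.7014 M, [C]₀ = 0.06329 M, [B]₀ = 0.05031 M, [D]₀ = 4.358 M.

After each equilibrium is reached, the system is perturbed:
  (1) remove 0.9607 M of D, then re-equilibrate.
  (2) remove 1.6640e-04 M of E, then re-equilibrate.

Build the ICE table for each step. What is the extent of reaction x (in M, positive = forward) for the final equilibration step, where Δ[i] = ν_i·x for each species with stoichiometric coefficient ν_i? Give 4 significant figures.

x = -1.6580e-04 M

Q₀ = 0.02378 vs Keq = 4.2470e+05 ⇒ Q<K, forward
Step 1:
                    E           C           B           D
  I            0.7014     0.06329     0.05031       4.358
  C           -0.7004       1.401      0.7004       2.101
  E          0.001021       1.464      0.7507       6.459
  solve Keq expr → x = 0.7004; check Q = 4.2470e+05
Then remove 0.9607 M of D.
Step 2:
                    E           C           B           D
  I          0.001021       1.464      0.7507       5.498
  C       -3.8976e-04  7.7952e-04  3.8976e-04    0.001169
  E        6.3121e-04       1.465      0.7511         5.5
  solve Keq expr → x = 3.8976e-04; check Q = 4.2470e+05
Then remove 1.6640e-04 M of E.
Step 3:
                    E           C           B           D
  I        4.6481e-04       1.465      0.7511         5.5
  C        1.6580e-04 -3.3161e-04 -1.6580e-04 -4.9741e-04
  E        6.3061e-04       1.464      0.7509       5.499
  solve Keq expr → x = -1.6580e-04; check Q = 4.2470e+05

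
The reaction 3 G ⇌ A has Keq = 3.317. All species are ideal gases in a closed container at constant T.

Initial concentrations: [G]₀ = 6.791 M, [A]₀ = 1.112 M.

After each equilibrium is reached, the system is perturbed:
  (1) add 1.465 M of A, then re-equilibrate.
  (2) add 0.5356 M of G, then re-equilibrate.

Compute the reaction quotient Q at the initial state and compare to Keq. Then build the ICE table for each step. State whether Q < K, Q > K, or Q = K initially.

Q₀ = 0.003551 vs Keq = 3.317 ⇒ Q<K, forward
Step 1:
                  G         A
  init        6.791     1.112
  Δ          -5.818     1.939
  eq         0.9726     3.051
  solve Keq expr → x = 1.939; check Q = 3.317
Then add 1.465 M of A.
Step 2:
                  G         A
  init       0.9726     4.516
  Δ          0.1322  -0.04406
  eq          1.105     4.472
  solve Keq expr → x = -0.04406; check Q = 3.317
Then add 0.5356 M of G.
Step 3:
                  G         A
  init         1.64     4.472
  Δ         -0.5215    0.1738
  eq          1.119     4.646
  solve Keq expr → x = 0.1738; check Q = 3.317

Q₀ = 0.003551; Q < K (proceeds forward)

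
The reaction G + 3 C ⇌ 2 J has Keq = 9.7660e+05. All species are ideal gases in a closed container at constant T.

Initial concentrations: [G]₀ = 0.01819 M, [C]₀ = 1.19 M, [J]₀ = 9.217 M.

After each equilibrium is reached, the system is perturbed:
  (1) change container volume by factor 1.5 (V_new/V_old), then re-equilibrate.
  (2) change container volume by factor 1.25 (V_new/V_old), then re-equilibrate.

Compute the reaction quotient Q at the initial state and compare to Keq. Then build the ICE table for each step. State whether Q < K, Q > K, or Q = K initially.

Q₀ = 2771; Q < K (proceeds forward)

Q₀ = 2771 vs Keq = 9.7660e+05 ⇒ Q<K, forward
Step 1:
                  G         C         J
  I         0.01819      1.19     9.217
  C        -0.01813  -0.05439   0.03626
  E       5.9867e-05     1.136     9.253
  solve Keq expr → x = 0.01813; check Q = 9.7660e+05
Then change container volume by factor 1.5 (V_new/V_old).
Step 2:
                  G         C         J
  I       3.9911e-05    0.7571     6.169
  C       4.9833e-05 1.4950e-04 -9.9666e-05
  E       8.9744e-05    0.7572     6.169
  solve Keq expr → x = -4.9833e-05; check Q = 9.7660e+05
Then change container volume by factor 1.25 (V_new/V_old).
Step 3:
                  G         C         J
  I       7.1795e-05    0.6058     4.935
  C       4.0314e-05 1.2094e-04 -8.0628e-05
  E       1.1211e-04    0.6059     4.935
  solve Keq expr → x = -4.0314e-05; check Q = 9.7660e+05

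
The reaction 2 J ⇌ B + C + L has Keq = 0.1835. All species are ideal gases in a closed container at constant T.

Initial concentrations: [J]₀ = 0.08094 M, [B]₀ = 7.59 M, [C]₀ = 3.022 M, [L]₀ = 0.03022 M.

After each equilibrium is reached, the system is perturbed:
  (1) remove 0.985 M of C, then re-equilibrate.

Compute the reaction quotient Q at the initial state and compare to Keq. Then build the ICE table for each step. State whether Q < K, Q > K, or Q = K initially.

Q₀ = 105.8 vs Keq = 0.1835 ⇒ Q>K, reverse
Step 1:
                    J           B           C           L
  init        0.08094        7.59       3.022     0.03022
  Δ           0.06012    -0.03006    -0.03006    -0.03006
  eq           0.1411        7.56       2.992  1.6142e-04
  solve Keq expr → x = -0.03006; check Q = 0.1835
Then remove 0.985 M of C.
Step 2:
                    J           B           C           L
  init         0.1411        7.56       2.007  1.6142e-04
  Δ       -1.5735e-04  7.8675e-05  7.8675e-05  7.8675e-05
  eq           0.1409        7.56       2.007  2.4009e-04
  solve Keq expr → x = 7.8675e-05; check Q = 0.1835

Q₀ = 105.8; Q > K (proceeds reverse)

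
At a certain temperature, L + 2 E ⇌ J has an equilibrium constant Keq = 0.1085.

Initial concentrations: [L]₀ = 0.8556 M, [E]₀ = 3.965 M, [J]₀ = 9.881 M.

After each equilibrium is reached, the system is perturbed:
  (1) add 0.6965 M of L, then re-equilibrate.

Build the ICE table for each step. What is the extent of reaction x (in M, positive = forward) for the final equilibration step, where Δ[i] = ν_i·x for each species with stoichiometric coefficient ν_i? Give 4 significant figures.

Q₀ = 0.7346 vs Keq = 0.1085 ⇒ Q>K, reverse
Step 1:
                    L           E           J
  I            0.8556       3.965       9.881
  C             1.168       2.335      -1.168
  E             2.023         6.3       8.713
  solve Keq expr → x = -1.168; check Q = 0.1085
Then add 0.6965 M of L.
Step 2:
                    L           E           J
  I              2.72         6.3       8.713
  C           -0.2548     -0.5095      0.2548
  E             2.465       5.791       8.968
  solve Keq expr → x = 0.2548; check Q = 0.1085

x = 0.2548 M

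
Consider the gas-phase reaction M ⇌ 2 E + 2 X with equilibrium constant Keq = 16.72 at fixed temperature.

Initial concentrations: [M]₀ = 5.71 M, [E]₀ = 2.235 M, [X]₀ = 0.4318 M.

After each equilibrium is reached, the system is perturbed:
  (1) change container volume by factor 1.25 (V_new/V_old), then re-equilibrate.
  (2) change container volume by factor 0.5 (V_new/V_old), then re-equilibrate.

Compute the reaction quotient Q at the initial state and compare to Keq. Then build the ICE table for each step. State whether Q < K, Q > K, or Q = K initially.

Q₀ = 0.1631; Q < K (proceeds forward)

Q₀ = 0.1631 vs Keq = 16.72 ⇒ Q<K, forward
Step 1:
                    M           E           X
  Initial        5.71       2.235      0.4318
  Change      -0.8972       1.794       1.794
  Equil         4.813       4.029       2.226
  solve Keq expr → x = 0.8972; check Q = 16.72
Then change container volume by factor 1.25 (V_new/V_old).
Step 2:
                    M           E           X
  Initial        3.85       3.224       1.781
  Change      -0.1928      0.3857      0.3857
  Equil         3.657       3.609       2.167
  solve Keq expr → x = 0.1928; check Q = 16.72
Then change container volume by factor 0.5 (V_new/V_old).
Step 3:
                    M           E           X
  Initial       7.315       7.218       4.333
  Change        1.025      -2.049      -2.049
  Equil         8.339       5.169       2.284
  solve Keq expr → x = -1.025; check Q = 16.72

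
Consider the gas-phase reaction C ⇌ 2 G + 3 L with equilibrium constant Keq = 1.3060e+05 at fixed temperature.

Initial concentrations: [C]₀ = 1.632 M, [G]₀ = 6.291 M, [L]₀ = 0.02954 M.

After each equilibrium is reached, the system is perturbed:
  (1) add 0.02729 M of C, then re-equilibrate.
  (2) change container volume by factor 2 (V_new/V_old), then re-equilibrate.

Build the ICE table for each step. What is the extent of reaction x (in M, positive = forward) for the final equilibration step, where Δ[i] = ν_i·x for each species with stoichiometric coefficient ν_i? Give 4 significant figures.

Q₀ = 6.2510e-04 vs Keq = 1.3060e+05 ⇒ Q<K, forward
Step 1:
                    C           G           L
  Initial       1.632       6.291     0.02954
  Change       -1.561       3.122       4.683
  Equil         0.071       9.413       4.713
  solve Keq expr → x = 1.561; check Q = 1.3060e+05
Then add 0.02729 M of C.
Step 2:
                    C           G           L
  Initial     0.09829       9.413       4.713
  Change     -0.02334     0.04668     0.07002
  Equil       0.07495        9.46       4.783
  solve Keq expr → x = 0.02334; check Q = 1.3060e+05
Then change container volume by factor 2 (V_new/V_old).
Step 3:
                    C           G           L
  Initial     0.03748        4.73       2.391
  Change     -0.03474     0.06947      0.1042
  Equil      0.002741       4.799       2.495
  solve Keq expr → x = 0.03474; check Q = 1.3060e+05

x = 0.03474 M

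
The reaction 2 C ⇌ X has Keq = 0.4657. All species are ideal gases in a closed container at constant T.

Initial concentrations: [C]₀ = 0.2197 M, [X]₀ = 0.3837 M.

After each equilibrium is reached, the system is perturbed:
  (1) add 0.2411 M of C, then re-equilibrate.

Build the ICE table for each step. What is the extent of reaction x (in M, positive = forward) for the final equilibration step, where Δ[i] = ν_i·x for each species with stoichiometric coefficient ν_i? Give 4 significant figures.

x = 0.06726 M

Q₀ = 7.949 vs Keq = 0.4657 ⇒ Q>K, reverse
Step 1:
                   C          X
  init        0.2197     0.3837
  Δ           0.4045    -0.2023
  eq          0.6242     0.1814
  solve Keq expr → x = -0.2023; check Q = 0.4657
Then add 0.2411 M of C.
Step 2:
                   C          X
  init        0.8653     0.1814
  Δ          -0.1345    0.06726
  eq          0.7308     0.2487
  solve Keq expr → x = 0.06726; check Q = 0.4657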